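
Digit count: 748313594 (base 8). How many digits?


748313594 in base 8 = 5446455772
Number of digits = 10

10 digits (base 8)


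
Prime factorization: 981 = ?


981 / 3 = 327
327 / 3 = 109
109 / 109 = 1
981 = 3^2 × 109


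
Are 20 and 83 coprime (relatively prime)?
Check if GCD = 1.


Euclidean algorithm:
83 = 4 * 20 + 3
20 = 6 * 3 + 2
3 = 1 * 2 + 1
2 = 2 * 1 + 0
GCD(20, 83) = 1

Yes, coprime (GCD = 1)


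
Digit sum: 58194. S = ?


5 + 8 + 1 + 9 + 4 = 27


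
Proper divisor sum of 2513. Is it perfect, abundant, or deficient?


Proper divisors: 1, 7, 359
Sum = 1 + 7 + 359 = 367
367 < 2513 → deficient

s(2513) = 367 (deficient)


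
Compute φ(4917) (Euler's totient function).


4917 = 3 × 11 × 149
Prime factors: 3, 11, 149
φ(4917) = 4917 × (1-1/3) × (1-1/11) × (1-1/149)
= 4917 × 2/3 × 10/11 × 148/149 = 2960

φ(4917) = 2960


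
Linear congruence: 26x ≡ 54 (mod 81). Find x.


GCD(26, 81) = 1, unique solution
a^(-1) mod 81 = 53
x = 53 * 54 mod 81 = 27

x ≡ 27 (mod 81)


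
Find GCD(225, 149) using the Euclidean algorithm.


225 = 1 * 149 + 76
149 = 1 * 76 + 73
76 = 1 * 73 + 3
73 = 24 * 3 + 1
3 = 3 * 1 + 0
GCD = 1


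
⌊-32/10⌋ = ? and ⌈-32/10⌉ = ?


-32/10 = -3.2000
floor = -4
ceil = -3

floor = -4, ceil = -3


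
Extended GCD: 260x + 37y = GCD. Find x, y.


Tabular extended Euclidean (each row: r = 260*s + 37*t):
r=260, s=1, t=0
r=37, s=0, t=1
q=7: r=1, s=1, t=-7   [260*(1) + 37*(-7) = 1]
q=37: r=0, s=-37, t=260   [260*(-37) + 37*(260) = 0]
GCD = 1; from the row with r=1: x=1, y=-7
Check: 260*(1) + 37*(-7) = 260 - 259 = 1

GCD = 1, x = 1, y = -7


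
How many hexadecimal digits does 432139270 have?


432139270 in base 16 = 19C1EC06
Number of digits = 8

8 digits (base 16)


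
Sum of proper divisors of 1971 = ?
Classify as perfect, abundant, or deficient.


Proper divisors: 1, 3, 9, 27, 73, 219, 657
Sum = 1 + 3 + 9 + 27 + 73 + 219 + 657 = 989
989 < 1971 → deficient

s(1971) = 989 (deficient)


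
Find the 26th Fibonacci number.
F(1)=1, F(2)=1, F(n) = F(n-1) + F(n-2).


Sequence: 1, 1, 2, 3, 5, 8, 13, 21, 34, 55, 89, 144, 233, 377, 610, 987, 1597, 2584, 4181, 6765, 10946, 17711, 28657, 46368, 75025, 121393
F(26) = 121393


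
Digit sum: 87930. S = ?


8 + 7 + 9 + 3 + 0 = 27


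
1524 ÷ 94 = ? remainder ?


1524 = 94 * 16 + 20
Check: 1504 + 20 = 1524

q = 16, r = 20


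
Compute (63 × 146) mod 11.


63 × 146 = 9198
9198 mod 11 = 2


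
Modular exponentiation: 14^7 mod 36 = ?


14^1 mod 36 = 14
14^2 mod 36 = 16
14^3 mod 36 = 8
14^4 mod 36 = 4
14^5 mod 36 = 20
14^6 mod 36 = 28
14^7 mod 36 = 32


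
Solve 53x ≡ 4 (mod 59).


GCD(53, 59) = 1, unique solution
a^(-1) mod 59 = 49
x = 49 * 4 mod 59 = 19

x ≡ 19 (mod 59)


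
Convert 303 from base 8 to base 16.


303 (base 8) = 195 (decimal)
195 (decimal) = C3 (base 16)


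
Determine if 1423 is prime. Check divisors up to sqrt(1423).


Check divisors up to sqrt(1423) = 37.7227
No divisors found.
1423 is prime.

Yes, 1423 is prime


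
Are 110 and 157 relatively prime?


Euclidean algorithm:
157 = 1 * 110 + 47
110 = 2 * 47 + 16
47 = 2 * 16 + 15
16 = 1 * 15 + 1
15 = 15 * 1 + 0
GCD(110, 157) = 1

Yes, coprime (GCD = 1)


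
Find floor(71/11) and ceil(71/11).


71/11 = 6.4545
floor = 6
ceil = 7

floor = 6, ceil = 7


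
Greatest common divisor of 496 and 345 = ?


496 = 1 * 345 + 151
345 = 2 * 151 + 43
151 = 3 * 43 + 22
43 = 1 * 22 + 21
22 = 1 * 21 + 1
21 = 21 * 1 + 0
GCD = 1


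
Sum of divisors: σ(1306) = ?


Divisors of 1306: 1, 2, 653, 1306
Sum = 1 + 2 + 653 + 1306 = 1962

σ(1306) = 1962


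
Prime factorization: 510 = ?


510 / 2 = 255
255 / 3 = 85
85 / 5 = 17
17 / 17 = 1
510 = 2 × 3 × 5 × 17


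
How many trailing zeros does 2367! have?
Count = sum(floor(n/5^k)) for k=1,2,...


floor(2367/5) = 473
floor(2367/25) = 94
floor(2367/125) = 18
floor(2367/625) = 3
Total = 588

588 trailing zeros


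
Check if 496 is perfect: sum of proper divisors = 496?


Proper divisors of 496: 1, 2, 4, 8, 16, 31, 62, 124, 248
Sum = 1 + 2 + 4 + 8 + 16 + 31 + 62 + 124 + 248 = 496

Yes, 496 is perfect (496 = 496)


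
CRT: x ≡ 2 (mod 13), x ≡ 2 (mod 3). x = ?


M = 13*3 = 39
M1 = M/13 = 3, M2 = M/3 = 13
M1^(-1) mod 13 = 9, M2^(-1) mod 3 = 1
x = 2*3*9 + 2*13*1 = 80
80 mod 39 = 2
Check: 2 mod 13 = 2 ✓, 2 mod 3 = 2 ✓

x ≡ 2 (mod 39)


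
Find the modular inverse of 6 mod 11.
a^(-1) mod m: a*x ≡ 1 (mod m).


Use the extended Euclidean algorithm on (11, 6); each row r = 11*s + 6*t:
r=11, s=1, t=0
r=6, s=0, t=1
q=1: r=5, s=1, t=-1   [11*(1) + 6*(-1) = 5]
q=1: r=1, s=-1, t=2   [11*(-1) + 6*(2) = 1]
q=5: r=0, s=6, t=-11   [11*(6) + 6*(-11) = 0]
GCD = 1 with t = 2, so 6*(2) ≡ 1 (mod 11)
Inverse = 2 mod 11 = 2
Check: 6 * 2 = 12 ≡ 1 (mod 11)

6^(-1) ≡ 2 (mod 11)


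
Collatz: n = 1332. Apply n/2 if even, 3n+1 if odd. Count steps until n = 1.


1332 → 666 → 333 → 1000 → 500 → 250 → 125 → 376 → 188 → 94 → 47 → 142 → 71 → 214 → 107 → 322 → 161 → 484 → 242 → 121 → 364 → 182 → 91 → 274 → 137 → 412 → 206 → 103 → 310 → 155 → 466 → 233 → 700 → 350 → 175 → 526 → 263 → 790 → 395 → 1186 → 593 → 1780 → 890 → 445 → 1336 → 668 → 334 → 167 → 502 → 251 → 754 → 377 → 1132 → 566 → 283 → 850 → 425 → 1276 → 638 → 319 → 958 → 479 → 1438 → 719 → 2158 → 1079 → 3238 → 1619 → 4858 → 2429 → 7288 → 3644 → 1822 → 911 → 2734 → 1367 → 4102 → 2051 → 6154 → 3077 → 9232 → 4616 → 2308 → 1154 → 577 → 1732 → 866 → 433 → 1300 → 650 → 325 → 976 → 488 → 244 → 122 → 61 → 184 → 92 → 46 → 23 → 70 → 35 → 106 → 53 → 160 → 80 → 40 → 20 → 10 → 5 → 16 → 8 → 4 → 2 → 1
Total steps = 114

114 steps


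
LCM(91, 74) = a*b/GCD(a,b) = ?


GCD(91, 74) = 1
LCM = 91*74/1 = 6734/1 = 6734

LCM = 6734


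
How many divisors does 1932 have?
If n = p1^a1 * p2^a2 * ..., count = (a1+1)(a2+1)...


1932 = 2^2 × 3^1 × 7^1 × 23^1
d(1932) = (2+1) × (1+1) × (1+1) × (1+1) = 24

24 divisors


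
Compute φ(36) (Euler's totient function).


36 = 2^2 × 3^2
Prime factors: 2, 3
φ(36) = 36 × (1-1/2) × (1-1/3)
= 36 × 1/2 × 2/3 = 12

φ(36) = 12


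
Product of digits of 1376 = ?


1 × 3 × 7 × 6 = 126


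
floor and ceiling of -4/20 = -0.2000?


-4/20 = -0.2000
floor = -1
ceil = 0

floor = -1, ceil = 0


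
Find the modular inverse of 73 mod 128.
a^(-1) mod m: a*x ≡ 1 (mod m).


Use the extended Euclidean algorithm on (128, 73); each row r = 128*s + 73*t:
r=128, s=1, t=0
r=73, s=0, t=1
q=1: r=55, s=1, t=-1   [128*(1) + 73*(-1) = 55]
q=1: r=18, s=-1, t=2   [128*(-1) + 73*(2) = 18]
q=3: r=1, s=4, t=-7   [128*(4) + 73*(-7) = 1]
q=18: r=0, s=-73, t=128   [128*(-73) + 73*(128) = 0]
GCD = 1 with t = -7, so 73*(-7) ≡ 1 (mod 128)
Inverse = -7 mod 128 = 121
Check: 73 * 121 = 8833 ≡ 1 (mod 128)

73^(-1) ≡ 121 (mod 128)


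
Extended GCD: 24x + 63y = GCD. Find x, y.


Tabular extended Euclidean (each row: r = 24*s + 63*t):
r=24, s=1, t=0
r=63, s=0, t=1
q=0: r=24, s=1, t=0   [24*(1) + 63*(0) = 24]
q=2: r=15, s=-2, t=1   [24*(-2) + 63*(1) = 15]
q=1: r=9, s=3, t=-1   [24*(3) + 63*(-1) = 9]
q=1: r=6, s=-5, t=2   [24*(-5) + 63*(2) = 6]
q=1: r=3, s=8, t=-3   [24*(8) + 63*(-3) = 3]
q=2: r=0, s=-21, t=8   [24*(-21) + 63*(8) = 0]
GCD = 3; from the row with r=3: x=8, y=-3
Check: 24*(8) + 63*(-3) = 192 - 189 = 3

GCD = 3, x = 8, y = -3


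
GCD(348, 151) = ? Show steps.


348 = 2 * 151 + 46
151 = 3 * 46 + 13
46 = 3 * 13 + 7
13 = 1 * 7 + 6
7 = 1 * 6 + 1
6 = 6 * 1 + 0
GCD = 1


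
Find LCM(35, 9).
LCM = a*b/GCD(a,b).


GCD(35, 9) = 1
LCM = 35*9/1 = 315/1 = 315

LCM = 315


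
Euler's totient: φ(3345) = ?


3345 = 3 × 5 × 223
Prime factors: 3, 5, 223
φ(3345) = 3345 × (1-1/3) × (1-1/5) × (1-1/223)
= 3345 × 2/3 × 4/5 × 222/223 = 1776

φ(3345) = 1776


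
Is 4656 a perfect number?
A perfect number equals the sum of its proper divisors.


Proper divisors of 4656: 1, 2, 3, 4, 6, 8, 12, 16, 24, 48, 97, 194, 291, 388, 582, 776, 1164, 1552, 2328
Sum = 1 + 2 + 3 + 4 + 6 + 8 + 12 + 16 + 24 + 48 + 97 + 194 + 291 + 388 + 582 + 776 + 1164 + 1552 + 2328 = 7496

No, 4656 is not perfect (7496 ≠ 4656)


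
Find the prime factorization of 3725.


3725 / 5 = 745
745 / 5 = 149
149 / 149 = 1
3725 = 5^2 × 149


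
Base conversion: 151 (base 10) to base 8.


151 (base 10) = 151 (decimal)
151 (decimal) = 227 (base 8)


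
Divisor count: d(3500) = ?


3500 = 2^2 × 5^3 × 7^1
d(3500) = (2+1) × (3+1) × (1+1) = 24

24 divisors


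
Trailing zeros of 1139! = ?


floor(1139/5) = 227
floor(1139/25) = 45
floor(1139/125) = 9
floor(1139/625) = 1
Total = 282

282 trailing zeros


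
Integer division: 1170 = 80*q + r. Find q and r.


1170 = 80 * 14 + 50
Check: 1120 + 50 = 1170

q = 14, r = 50


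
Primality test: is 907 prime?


Check divisors up to sqrt(907) = 30.1164
No divisors found.
907 is prime.

Yes, 907 is prime


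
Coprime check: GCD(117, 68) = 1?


Euclidean algorithm:
117 = 1 * 68 + 49
68 = 1 * 49 + 19
49 = 2 * 19 + 11
19 = 1 * 11 + 8
11 = 1 * 8 + 3
8 = 2 * 3 + 2
3 = 1 * 2 + 1
2 = 2 * 1 + 0
GCD(117, 68) = 1

Yes, coprime (GCD = 1)


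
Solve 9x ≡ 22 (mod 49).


GCD(9, 49) = 1, unique solution
a^(-1) mod 49 = 11
x = 11 * 22 mod 49 = 46

x ≡ 46 (mod 49)


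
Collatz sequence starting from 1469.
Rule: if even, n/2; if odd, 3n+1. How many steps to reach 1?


1469 → 4408 → 2204 → 1102 → 551 → 1654 → 827 → 2482 → 1241 → 3724 → 1862 → 931 → 2794 → 1397 → 4192 → 2096 → 1048 → 524 → 262 → 131 → 394 → 197 → 592 → 296 → 148 → 74 → 37 → 112 → 56 → 28 → 14 → 7 → 22 → 11 → 34 → 17 → 52 → 26 → 13 → 40 → 20 → 10 → 5 → 16 → 8 → 4 → 2 → 1
Total steps = 47

47 steps


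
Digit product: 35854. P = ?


3 × 5 × 8 × 5 × 4 = 2400


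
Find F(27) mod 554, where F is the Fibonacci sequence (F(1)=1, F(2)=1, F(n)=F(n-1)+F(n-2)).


F(k) mod 554 for k=1..27:
1, 1, 2, 3, 5, 8, 13, 21, 34, 55, 89, 144, 233, 377, 56, 433, 489, 368, 303, 117, 420, 537, 403, 386, 235, 67, 302
F(27) mod 554 = 302


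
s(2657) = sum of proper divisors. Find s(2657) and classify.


Proper divisors: 1
Sum = 1 = 1
1 < 2657 → deficient

s(2657) = 1 (deficient)


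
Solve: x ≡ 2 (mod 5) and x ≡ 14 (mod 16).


M = 5*16 = 80
M1 = M/5 = 16, M2 = M/16 = 5
M1^(-1) mod 5 = 1, M2^(-1) mod 16 = 13
x = 2*16*1 + 14*5*13 = 942
942 mod 80 = 62
Check: 62 mod 5 = 2 ✓, 62 mod 16 = 14 ✓

x ≡ 62 (mod 80)


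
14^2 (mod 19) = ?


14^1 mod 19 = 14
14^2 mod 19 = 6


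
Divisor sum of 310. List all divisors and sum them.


Divisors of 310: 1, 2, 5, 10, 31, 62, 155, 310
Sum = 1 + 2 + 5 + 10 + 31 + 62 + 155 + 310 = 576

σ(310) = 576


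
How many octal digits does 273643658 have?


273643658 in base 8 = 2023674212
Number of digits = 10

10 digits (base 8)


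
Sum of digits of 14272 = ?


1 + 4 + 2 + 7 + 2 = 16


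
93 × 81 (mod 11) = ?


93 × 81 = 7533
7533 mod 11 = 9


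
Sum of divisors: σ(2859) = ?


Divisors of 2859: 1, 3, 953, 2859
Sum = 1 + 3 + 953 + 2859 = 3816

σ(2859) = 3816


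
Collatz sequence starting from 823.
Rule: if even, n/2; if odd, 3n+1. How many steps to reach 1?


823 → 2470 → 1235 → 3706 → 1853 → 5560 → 2780 → 1390 → 695 → 2086 → 1043 → 3130 → 1565 → 4696 → 2348 → 1174 → 587 → 1762 → 881 → 2644 → 1322 → 661 → 1984 → 992 → 496 → 248 → 124 → 62 → 31 → 94 → 47 → 142 → 71 → 214 → 107 → 322 → 161 → 484 → 242 → 121 → 364 → 182 → 91 → 274 → 137 → 412 → 206 → 103 → 310 → 155 → 466 → 233 → 700 → 350 → 175 → 526 → 263 → 790 → 395 → 1186 → 593 → 1780 → 890 → 445 → 1336 → 668 → 334 → 167 → 502 → 251 → 754 → 377 → 1132 → 566 → 283 → 850 → 425 → 1276 → 638 → 319 → 958 → 479 → 1438 → 719 → 2158 → 1079 → 3238 → 1619 → 4858 → 2429 → 7288 → 3644 → 1822 → 911 → 2734 → 1367 → 4102 → 2051 → 6154 → 3077 → 9232 → 4616 → 2308 → 1154 → 577 → 1732 → 866 → 433 → 1300 → 650 → 325 → 976 → 488 → 244 → 122 → 61 → 184 → 92 → 46 → 23 → 70 → 35 → 106 → 53 → 160 → 80 → 40 → 20 → 10 → 5 → 16 → 8 → 4 → 2 → 1
Total steps = 134

134 steps


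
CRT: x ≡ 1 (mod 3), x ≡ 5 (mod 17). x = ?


M = 3*17 = 51
M1 = M/3 = 17, M2 = M/17 = 3
M1^(-1) mod 3 = 2, M2^(-1) mod 17 = 6
x = 1*17*2 + 5*3*6 = 124
124 mod 51 = 22
Check: 22 mod 3 = 1 ✓, 22 mod 17 = 5 ✓

x ≡ 22 (mod 51)


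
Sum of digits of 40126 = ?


4 + 0 + 1 + 2 + 6 = 13


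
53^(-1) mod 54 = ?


Use the extended Euclidean algorithm on (54, 53); each row r = 54*s + 53*t:
r=54, s=1, t=0
r=53, s=0, t=1
q=1: r=1, s=1, t=-1   [54*(1) + 53*(-1) = 1]
q=53: r=0, s=-53, t=54   [54*(-53) + 53*(54) = 0]
GCD = 1 with t = -1, so 53*(-1) ≡ 1 (mod 54)
Inverse = -1 mod 54 = 53
Check: 53 * 53 = 2809 ≡ 1 (mod 54)

53^(-1) ≡ 53 (mod 54)


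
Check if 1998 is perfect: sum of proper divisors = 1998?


Proper divisors of 1998: 1, 2, 3, 6, 9, 18, 27, 37, 54, 74, 111, 222, 333, 666, 999
Sum = 1 + 2 + 3 + 6 + 9 + 18 + 27 + 37 + 54 + 74 + 111 + 222 + 333 + 666 + 999 = 2562

No, 1998 is not perfect (2562 ≠ 1998)


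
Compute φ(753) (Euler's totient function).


753 = 3 × 251
Prime factors: 3, 251
φ(753) = 753 × (1-1/3) × (1-1/251)
= 753 × 2/3 × 250/251 = 500

φ(753) = 500


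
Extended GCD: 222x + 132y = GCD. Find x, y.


Tabular extended Euclidean (each row: r = 222*s + 132*t):
r=222, s=1, t=0
r=132, s=0, t=1
q=1: r=90, s=1, t=-1   [222*(1) + 132*(-1) = 90]
q=1: r=42, s=-1, t=2   [222*(-1) + 132*(2) = 42]
q=2: r=6, s=3, t=-5   [222*(3) + 132*(-5) = 6]
q=7: r=0, s=-22, t=37   [222*(-22) + 132*(37) = 0]
GCD = 6; from the row with r=6: x=3, y=-5
Check: 222*(3) + 132*(-5) = 666 - 660 = 6

GCD = 6, x = 3, y = -5


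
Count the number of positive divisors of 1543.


1543 = 1543^1
d(1543) = (1+1) = 2

2 divisors


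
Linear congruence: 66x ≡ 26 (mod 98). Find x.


GCD(66, 98) = 2 divides 26
Divide: 33x ≡ 13 (mod 49)
x ≡ 39 (mod 49)


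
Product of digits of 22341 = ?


2 × 2 × 3 × 4 × 1 = 48


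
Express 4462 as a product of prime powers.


4462 / 2 = 2231
2231 / 23 = 97
97 / 97 = 1
4462 = 2 × 23 × 97


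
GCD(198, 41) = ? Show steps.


198 = 4 * 41 + 34
41 = 1 * 34 + 7
34 = 4 * 7 + 6
7 = 1 * 6 + 1
6 = 6 * 1 + 0
GCD = 1


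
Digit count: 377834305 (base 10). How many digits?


377834305 has 9 digits in base 10
floor(log10(377834305)) + 1 = floor(8.5773) + 1 = 9

9 digits (base 10)


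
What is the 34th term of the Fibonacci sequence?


Sequence: 1, 1, 2, 3, 5, 8, 13, 21, 34, 55, 89, 144, 233, 377, 610, 987, 1597, 2584, 4181, 6765, 10946, 17711, 28657, 46368, 75025, 121393, 196418, 317811, 514229, 832040, 1346269, 2178309, 3524578, 5702887
F(34) = 5702887


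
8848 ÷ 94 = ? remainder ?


8848 = 94 * 94 + 12
Check: 8836 + 12 = 8848

q = 94, r = 12


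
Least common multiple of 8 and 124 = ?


GCD(8, 124) = 4
LCM = 8*124/4 = 992/4 = 248

LCM = 248


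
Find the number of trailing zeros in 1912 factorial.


floor(1912/5) = 382
floor(1912/25) = 76
floor(1912/125) = 15
floor(1912/625) = 3
Total = 476

476 trailing zeros


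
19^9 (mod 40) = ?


19^1 mod 40 = 19
19^2 mod 40 = 1
19^3 mod 40 = 19
19^4 mod 40 = 1
19^5 mod 40 = 19
19^6 mod 40 = 1
19^7 mod 40 = 19
19^8 mod 40 = 1
19^9 mod 40 = 19


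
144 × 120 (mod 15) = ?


144 × 120 = 17280
17280 mod 15 = 0


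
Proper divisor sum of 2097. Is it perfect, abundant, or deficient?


Proper divisors: 1, 3, 9, 233, 699
Sum = 1 + 3 + 9 + 233 + 699 = 945
945 < 2097 → deficient

s(2097) = 945 (deficient)


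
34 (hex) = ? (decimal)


34 (base 16) = 52 (decimal)
52 (decimal) = 52 (base 10)


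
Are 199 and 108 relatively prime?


Euclidean algorithm:
199 = 1 * 108 + 91
108 = 1 * 91 + 17
91 = 5 * 17 + 6
17 = 2 * 6 + 5
6 = 1 * 5 + 1
5 = 5 * 1 + 0
GCD(199, 108) = 1

Yes, coprime (GCD = 1)


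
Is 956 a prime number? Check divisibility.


956 / 2 = 478 (exact division)
956 is NOT prime.

No, 956 is not prime


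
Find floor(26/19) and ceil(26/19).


26/19 = 1.3684
floor = 1
ceil = 2

floor = 1, ceil = 2


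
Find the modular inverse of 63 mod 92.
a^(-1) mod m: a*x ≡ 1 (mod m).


Use the extended Euclidean algorithm on (92, 63); each row r = 92*s + 63*t:
r=92, s=1, t=0
r=63, s=0, t=1
q=1: r=29, s=1, t=-1   [92*(1) + 63*(-1) = 29]
q=2: r=5, s=-2, t=3   [92*(-2) + 63*(3) = 5]
q=5: r=4, s=11, t=-16   [92*(11) + 63*(-16) = 4]
q=1: r=1, s=-13, t=19   [92*(-13) + 63*(19) = 1]
q=4: r=0, s=63, t=-92   [92*(63) + 63*(-92) = 0]
GCD = 1 with t = 19, so 63*(19) ≡ 1 (mod 92)
Inverse = 19 mod 92 = 19
Check: 63 * 19 = 1197 ≡ 1 (mod 92)

63^(-1) ≡ 19 (mod 92)


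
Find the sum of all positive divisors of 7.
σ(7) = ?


Divisors of 7: 1, 7
Sum = 1 + 7 = 8

σ(7) = 8


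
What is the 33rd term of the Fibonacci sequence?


Sequence: 1, 1, 2, 3, 5, 8, 13, 21, 34, 55, 89, 144, 233, 377, 610, 987, 1597, 2584, 4181, 6765, 10946, 17711, 28657, 46368, 75025, 121393, 196418, 317811, 514229, 832040, 1346269, 2178309, 3524578
F(33) = 3524578


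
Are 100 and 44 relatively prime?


Euclidean algorithm:
100 = 2 * 44 + 12
44 = 3 * 12 + 8
12 = 1 * 8 + 4
8 = 2 * 4 + 0
GCD(100, 44) = 4

No, not coprime (GCD = 4)


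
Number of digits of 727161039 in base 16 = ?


727161039 in base 16 = 2B5798CF
Number of digits = 8

8 digits (base 16)


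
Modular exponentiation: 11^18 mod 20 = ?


11^1 mod 20 = 11
11^2 mod 20 = 1
11^3 mod 20 = 11
11^4 mod 20 = 1
11^5 mod 20 = 11
11^6 mod 20 = 1
11^7 mod 20 = 11
11^8 mod 20 = 1
11^9 mod 20 = 11
11^10 mod 20 = 1
11^11 mod 20 = 11
11^12 mod 20 = 1
11^13 mod 20 = 11
11^14 mod 20 = 1
11^15 mod 20 = 11
11^16 mod 20 = 1
11^17 mod 20 = 11
11^18 mod 20 = 1


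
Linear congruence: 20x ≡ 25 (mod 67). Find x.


GCD(20, 67) = 1, unique solution
a^(-1) mod 67 = 57
x = 57 * 25 mod 67 = 18

x ≡ 18 (mod 67)


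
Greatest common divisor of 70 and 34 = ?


70 = 2 * 34 + 2
34 = 17 * 2 + 0
GCD = 2


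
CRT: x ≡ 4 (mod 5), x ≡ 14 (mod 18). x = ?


M = 5*18 = 90
M1 = M/5 = 18, M2 = M/18 = 5
M1^(-1) mod 5 = 2, M2^(-1) mod 18 = 11
x = 4*18*2 + 14*5*11 = 914
914 mod 90 = 14
Check: 14 mod 5 = 4 ✓, 14 mod 18 = 14 ✓

x ≡ 14 (mod 90)


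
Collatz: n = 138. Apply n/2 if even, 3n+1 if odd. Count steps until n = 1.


138 → 69 → 208 → 104 → 52 → 26 → 13 → 40 → 20 → 10 → 5 → 16 → 8 → 4 → 2 → 1
Total steps = 15

15 steps


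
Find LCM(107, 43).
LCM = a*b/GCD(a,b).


GCD(107, 43) = 1
LCM = 107*43/1 = 4601/1 = 4601

LCM = 4601


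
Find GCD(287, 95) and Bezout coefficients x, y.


Tabular extended Euclidean (each row: r = 287*s + 95*t):
r=287, s=1, t=0
r=95, s=0, t=1
q=3: r=2, s=1, t=-3   [287*(1) + 95*(-3) = 2]
q=47: r=1, s=-47, t=142   [287*(-47) + 95*(142) = 1]
q=2: r=0, s=95, t=-287   [287*(95) + 95*(-287) = 0]
GCD = 1; from the row with r=1: x=-47, y=142
Check: 287*(-47) + 95*(142) = -13489 + 13490 = 1

GCD = 1, x = -47, y = 142


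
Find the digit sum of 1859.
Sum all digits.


1 + 8 + 5 + 9 = 23


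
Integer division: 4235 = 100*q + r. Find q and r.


4235 = 100 * 42 + 35
Check: 4200 + 35 = 4235

q = 42, r = 35


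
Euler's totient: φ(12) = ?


12 = 2^2 × 3
Prime factors: 2, 3
φ(12) = 12 × (1-1/2) × (1-1/3)
= 12 × 1/2 × 2/3 = 4

φ(12) = 4


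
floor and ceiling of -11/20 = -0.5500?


-11/20 = -0.5500
floor = -1
ceil = 0

floor = -1, ceil = 0


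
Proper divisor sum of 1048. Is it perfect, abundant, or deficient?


Proper divisors: 1, 2, 4, 8, 131, 262, 524
Sum = 1 + 2 + 4 + 8 + 131 + 262 + 524 = 932
932 < 1048 → deficient

s(1048) = 932 (deficient)


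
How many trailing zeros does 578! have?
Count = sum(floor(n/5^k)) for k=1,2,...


floor(578/5) = 115
floor(578/25) = 23
floor(578/125) = 4
Total = 142

142 trailing zeros


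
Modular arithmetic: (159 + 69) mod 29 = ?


159 + 69 = 228
228 mod 29 = 25


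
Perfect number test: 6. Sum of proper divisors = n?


Proper divisors of 6: 1, 2, 3
Sum = 1 + 2 + 3 = 6

Yes, 6 is perfect (6 = 6)


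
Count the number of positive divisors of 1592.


1592 = 2^3 × 199^1
d(1592) = (3+1) × (1+1) = 8

8 divisors


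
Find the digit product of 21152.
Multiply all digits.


2 × 1 × 1 × 5 × 2 = 20


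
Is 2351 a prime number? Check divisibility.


Check divisors up to sqrt(2351) = 48.4871
No divisors found.
2351 is prime.

Yes, 2351 is prime


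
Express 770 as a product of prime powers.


770 / 2 = 385
385 / 5 = 77
77 / 7 = 11
11 / 11 = 1
770 = 2 × 5 × 7 × 11


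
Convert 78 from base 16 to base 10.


78 (base 16) = 120 (decimal)
120 (decimal) = 120 (base 10)


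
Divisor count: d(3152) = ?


3152 = 2^4 × 197^1
d(3152) = (4+1) × (1+1) = 10

10 divisors


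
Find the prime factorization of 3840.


3840 / 2 = 1920
1920 / 2 = 960
960 / 2 = 480
480 / 2 = 240
240 / 2 = 120
120 / 2 = 60
60 / 2 = 30
30 / 2 = 15
15 / 3 = 5
5 / 5 = 1
3840 = 2^8 × 3 × 5


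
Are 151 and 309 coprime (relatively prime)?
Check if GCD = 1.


Euclidean algorithm:
309 = 2 * 151 + 7
151 = 21 * 7 + 4
7 = 1 * 4 + 3
4 = 1 * 3 + 1
3 = 3 * 1 + 0
GCD(151, 309) = 1

Yes, coprime (GCD = 1)


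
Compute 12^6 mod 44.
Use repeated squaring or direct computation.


12^1 mod 44 = 12
12^2 mod 44 = 12
12^3 mod 44 = 12
12^4 mod 44 = 12
12^5 mod 44 = 12
12^6 mod 44 = 12


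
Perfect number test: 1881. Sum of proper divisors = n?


Proper divisors of 1881: 1, 3, 9, 11, 19, 33, 57, 99, 171, 209, 627
Sum = 1 + 3 + 9 + 11 + 19 + 33 + 57 + 99 + 171 + 209 + 627 = 1239

No, 1881 is not perfect (1239 ≠ 1881)


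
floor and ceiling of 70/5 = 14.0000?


70/5 = 14.0000
floor = 14
ceil = 14

floor = 14, ceil = 14


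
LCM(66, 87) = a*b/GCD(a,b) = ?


GCD(66, 87) = 3
LCM = 66*87/3 = 5742/3 = 1914

LCM = 1914


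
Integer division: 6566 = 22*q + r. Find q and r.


6566 = 22 * 298 + 10
Check: 6556 + 10 = 6566

q = 298, r = 10


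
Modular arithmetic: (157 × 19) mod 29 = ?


157 × 19 = 2983
2983 mod 29 = 25


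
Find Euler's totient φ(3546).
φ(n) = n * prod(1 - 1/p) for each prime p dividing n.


3546 = 2 × 3^2 × 197
Prime factors: 2, 3, 197
φ(3546) = 3546 × (1-1/2) × (1-1/3) × (1-1/197)
= 3546 × 1/2 × 2/3 × 196/197 = 1176

φ(3546) = 1176


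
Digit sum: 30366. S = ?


3 + 0 + 3 + 6 + 6 = 18


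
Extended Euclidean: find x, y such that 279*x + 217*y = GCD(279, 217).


Tabular extended Euclidean (each row: r = 279*s + 217*t):
r=279, s=1, t=0
r=217, s=0, t=1
q=1: r=62, s=1, t=-1   [279*(1) + 217*(-1) = 62]
q=3: r=31, s=-3, t=4   [279*(-3) + 217*(4) = 31]
q=2: r=0, s=7, t=-9   [279*(7) + 217*(-9) = 0]
GCD = 31; from the row with r=31: x=-3, y=4
Check: 279*(-3) + 217*(4) = -837 + 868 = 31

GCD = 31, x = -3, y = 4


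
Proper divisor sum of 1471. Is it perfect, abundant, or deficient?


Proper divisors: 1
Sum = 1 = 1
1 < 1471 → deficient

s(1471) = 1 (deficient)


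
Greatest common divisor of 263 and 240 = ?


263 = 1 * 240 + 23
240 = 10 * 23 + 10
23 = 2 * 10 + 3
10 = 3 * 3 + 1
3 = 3 * 1 + 0
GCD = 1


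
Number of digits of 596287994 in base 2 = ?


596287994 in base 2 = 100011100010101010000111111010
Number of digits = 30

30 digits (base 2)


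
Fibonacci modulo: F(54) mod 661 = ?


F(k) mod 661 for k=1..54:
1, 1, 2, 3, 5, 8, 13, 21, 34, 55, 89, 144, 233, 377, 610, 326, 275, 601, 215, 155, 370, 525, 234, 98, 332, 430, 101, 531, 632, 502, 473, 314, 126, 440, 566, 345, 250, 595, 184, 118, 302, 420, 61, 481, 542, 362, 243, 605, 187, 131, 318, 449, 106, 555
F(54) mod 661 = 555


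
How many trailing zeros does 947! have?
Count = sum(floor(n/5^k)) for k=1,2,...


floor(947/5) = 189
floor(947/25) = 37
floor(947/125) = 7
floor(947/625) = 1
Total = 234

234 trailing zeros


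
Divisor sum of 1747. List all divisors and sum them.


Divisors of 1747: 1, 1747
Sum = 1 + 1747 = 1748

σ(1747) = 1748


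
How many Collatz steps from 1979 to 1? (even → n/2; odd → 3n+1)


1979 → 5938 → 2969 → 8908 → 4454 → 2227 → 6682 → 3341 → 10024 → 5012 → 2506 → 1253 → 3760 → 1880 → 940 → 470 → 235 → 706 → 353 → 1060 → 530 → 265 → 796 → 398 → 199 → 598 → 299 → 898 → 449 → 1348 → 674 → 337 → 1012 → 506 → 253 → 760 → 380 → 190 → 95 → 286 → 143 → 430 → 215 → 646 → 323 → 970 → 485 → 1456 → 728 → 364 → 182 → 91 → 274 → 137 → 412 → 206 → 103 → 310 → 155 → 466 → 233 → 700 → 350 → 175 → 526 → 263 → 790 → 395 → 1186 → 593 → 1780 → 890 → 445 → 1336 → 668 → 334 → 167 → 502 → 251 → 754 → 377 → 1132 → 566 → 283 → 850 → 425 → 1276 → 638 → 319 → 958 → 479 → 1438 → 719 → 2158 → 1079 → 3238 → 1619 → 4858 → 2429 → 7288 → 3644 → 1822 → 911 → 2734 → 1367 → 4102 → 2051 → 6154 → 3077 → 9232 → 4616 → 2308 → 1154 → 577 → 1732 → 866 → 433 → 1300 → 650 → 325 → 976 → 488 → 244 → 122 → 61 → 184 → 92 → 46 → 23 → 70 → 35 → 106 → 53 → 160 → 80 → 40 → 20 → 10 → 5 → 16 → 8 → 4 → 2 → 1
Total steps = 143

143 steps


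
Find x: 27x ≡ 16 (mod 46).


GCD(27, 46) = 1, unique solution
a^(-1) mod 46 = 29
x = 29 * 16 mod 46 = 4

x ≡ 4 (mod 46)


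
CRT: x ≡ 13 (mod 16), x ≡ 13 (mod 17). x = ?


M = 16*17 = 272
M1 = M/16 = 17, M2 = M/17 = 16
M1^(-1) mod 16 = 1, M2^(-1) mod 17 = 16
x = 13*17*1 + 13*16*16 = 3549
3549 mod 272 = 13
Check: 13 mod 16 = 13 ✓, 13 mod 17 = 13 ✓

x ≡ 13 (mod 272)


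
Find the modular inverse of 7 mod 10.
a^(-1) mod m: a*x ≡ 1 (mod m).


Use the extended Euclidean algorithm on (10, 7); each row r = 10*s + 7*t:
r=10, s=1, t=0
r=7, s=0, t=1
q=1: r=3, s=1, t=-1   [10*(1) + 7*(-1) = 3]
q=2: r=1, s=-2, t=3   [10*(-2) + 7*(3) = 1]
q=3: r=0, s=7, t=-10   [10*(7) + 7*(-10) = 0]
GCD = 1 with t = 3, so 7*(3) ≡ 1 (mod 10)
Inverse = 3 mod 10 = 3
Check: 7 * 3 = 21 ≡ 1 (mod 10)

7^(-1) ≡ 3 (mod 10)


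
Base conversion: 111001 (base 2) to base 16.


111001 (base 2) = 57 (decimal)
57 (decimal) = 39 (base 16)


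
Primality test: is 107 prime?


Check divisors up to sqrt(107) = 10.3441
No divisors found.
107 is prime.

Yes, 107 is prime


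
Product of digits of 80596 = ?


8 × 0 × 5 × 9 × 6 = 0


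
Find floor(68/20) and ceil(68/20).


68/20 = 3.4000
floor = 3
ceil = 4

floor = 3, ceil = 4


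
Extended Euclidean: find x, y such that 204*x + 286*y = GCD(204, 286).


Tabular extended Euclidean (each row: r = 204*s + 286*t):
r=204, s=1, t=0
r=286, s=0, t=1
q=0: r=204, s=1, t=0   [204*(1) + 286*(0) = 204]
q=1: r=82, s=-1, t=1   [204*(-1) + 286*(1) = 82]
q=2: r=40, s=3, t=-2   [204*(3) + 286*(-2) = 40]
q=2: r=2, s=-7, t=5   [204*(-7) + 286*(5) = 2]
q=20: r=0, s=143, t=-102   [204*(143) + 286*(-102) = 0]
GCD = 2; from the row with r=2: x=-7, y=5
Check: 204*(-7) + 286*(5) = -1428 + 1430 = 2

GCD = 2, x = -7, y = 5


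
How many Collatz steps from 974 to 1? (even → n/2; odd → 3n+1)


974 → 487 → 1462 → 731 → 2194 → 1097 → 3292 → 1646 → 823 → 2470 → 1235 → 3706 → 1853 → 5560 → 2780 → 1390 → 695 → 2086 → 1043 → 3130 → 1565 → 4696 → 2348 → 1174 → 587 → 1762 → 881 → 2644 → 1322 → 661 → 1984 → 992 → 496 → 248 → 124 → 62 → 31 → 94 → 47 → 142 → 71 → 214 → 107 → 322 → 161 → 484 → 242 → 121 → 364 → 182 → 91 → 274 → 137 → 412 → 206 → 103 → 310 → 155 → 466 → 233 → 700 → 350 → 175 → 526 → 263 → 790 → 395 → 1186 → 593 → 1780 → 890 → 445 → 1336 → 668 → 334 → 167 → 502 → 251 → 754 → 377 → 1132 → 566 → 283 → 850 → 425 → 1276 → 638 → 319 → 958 → 479 → 1438 → 719 → 2158 → 1079 → 3238 → 1619 → 4858 → 2429 → 7288 → 3644 → 1822 → 911 → 2734 → 1367 → 4102 → 2051 → 6154 → 3077 → 9232 → 4616 → 2308 → 1154 → 577 → 1732 → 866 → 433 → 1300 → 650 → 325 → 976 → 488 → 244 → 122 → 61 → 184 → 92 → 46 → 23 → 70 → 35 → 106 → 53 → 160 → 80 → 40 → 20 → 10 → 5 → 16 → 8 → 4 → 2 → 1
Total steps = 142

142 steps


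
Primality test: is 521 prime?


Check divisors up to sqrt(521) = 22.8254
No divisors found.
521 is prime.

Yes, 521 is prime


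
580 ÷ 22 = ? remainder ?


580 = 22 * 26 + 8
Check: 572 + 8 = 580

q = 26, r = 8


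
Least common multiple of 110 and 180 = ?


GCD(110, 180) = 10
LCM = 110*180/10 = 19800/10 = 1980

LCM = 1980


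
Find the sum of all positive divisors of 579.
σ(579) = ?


Divisors of 579: 1, 3, 193, 579
Sum = 1 + 3 + 193 + 579 = 776

σ(579) = 776


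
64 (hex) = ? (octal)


64 (base 16) = 100 (decimal)
100 (decimal) = 144 (base 8)


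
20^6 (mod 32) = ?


20^1 mod 32 = 20
20^2 mod 32 = 16
20^3 mod 32 = 0
20^4 mod 32 = 0
20^5 mod 32 = 0
20^6 mod 32 = 0


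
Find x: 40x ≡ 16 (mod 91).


GCD(40, 91) = 1, unique solution
a^(-1) mod 91 = 66
x = 66 * 16 mod 91 = 55

x ≡ 55 (mod 91)


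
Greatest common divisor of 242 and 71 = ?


242 = 3 * 71 + 29
71 = 2 * 29 + 13
29 = 2 * 13 + 3
13 = 4 * 3 + 1
3 = 3 * 1 + 0
GCD = 1


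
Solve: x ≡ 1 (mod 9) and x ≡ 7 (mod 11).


M = 9*11 = 99
M1 = M/9 = 11, M2 = M/11 = 9
M1^(-1) mod 9 = 5, M2^(-1) mod 11 = 5
x = 1*11*5 + 7*9*5 = 370
370 mod 99 = 73
Check: 73 mod 9 = 1 ✓, 73 mod 11 = 7 ✓

x ≡ 73 (mod 99)


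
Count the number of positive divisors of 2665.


2665 = 5^1 × 13^1 × 41^1
d(2665) = (1+1) × (1+1) × (1+1) = 8

8 divisors


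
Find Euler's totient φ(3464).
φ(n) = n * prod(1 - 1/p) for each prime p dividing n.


3464 = 2^3 × 433
Prime factors: 2, 433
φ(3464) = 3464 × (1-1/2) × (1-1/433)
= 3464 × 1/2 × 432/433 = 1728

φ(3464) = 1728


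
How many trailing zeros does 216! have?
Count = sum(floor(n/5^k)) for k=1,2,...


floor(216/5) = 43
floor(216/25) = 8
floor(216/125) = 1
Total = 52

52 trailing zeros


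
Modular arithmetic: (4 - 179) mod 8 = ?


4 - 179 = -175
-175 mod 8 = 1


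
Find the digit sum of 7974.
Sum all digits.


7 + 9 + 7 + 4 = 27


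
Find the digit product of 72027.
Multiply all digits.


7 × 2 × 0 × 2 × 7 = 0


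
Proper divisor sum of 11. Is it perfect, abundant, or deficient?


Proper divisors: 1
Sum = 1 = 1
1 < 11 → deficient

s(11) = 1 (deficient)


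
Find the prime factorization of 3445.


3445 / 5 = 689
689 / 13 = 53
53 / 53 = 1
3445 = 5 × 13 × 53


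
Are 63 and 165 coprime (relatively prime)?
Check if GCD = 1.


Euclidean algorithm:
165 = 2 * 63 + 39
63 = 1 * 39 + 24
39 = 1 * 24 + 15
24 = 1 * 15 + 9
15 = 1 * 9 + 6
9 = 1 * 6 + 3
6 = 2 * 3 + 0
GCD(63, 165) = 3

No, not coprime (GCD = 3)


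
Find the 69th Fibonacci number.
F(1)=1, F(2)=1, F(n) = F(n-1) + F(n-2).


Sequence: 1, 1, 2, 3, 5, 8, 13, 21, 34, 55, 89, 144, 233, 377, 610, 987, 1597, 2584, 4181, 6765, 10946, 17711, 28657, 46368, 75025, 121393, 196418, 317811, 514229, 832040, 1346269, 2178309, 3524578, 5702887, 9227465, 14930352, 24157817, 39088169, 63245986, 102334155, 165580141, 267914296, 433494437, 701408733, 1134903170, 1836311903, 2971215073, 4807526976, 7778742049, 12586269025, 20365011074, 32951280099, 53316291173, 86267571272, 139583862445, 225851433717, 365435296162, 591286729879, 956722026041, 1548008755920, 2504730781961, 4052739537881, 6557470319842, 10610209857723, 17167680177565, 27777890035288, 44945570212853, 72723460248141, 117669030460994
F(69) = 117669030460994


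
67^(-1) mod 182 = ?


Use the extended Euclidean algorithm on (182, 67); each row r = 182*s + 67*t:
r=182, s=1, t=0
r=67, s=0, t=1
q=2: r=48, s=1, t=-2   [182*(1) + 67*(-2) = 48]
q=1: r=19, s=-1, t=3   [182*(-1) + 67*(3) = 19]
q=2: r=10, s=3, t=-8   [182*(3) + 67*(-8) = 10]
q=1: r=9, s=-4, t=11   [182*(-4) + 67*(11) = 9]
q=1: r=1, s=7, t=-19   [182*(7) + 67*(-19) = 1]
q=9: r=0, s=-67, t=182   [182*(-67) + 67*(182) = 0]
GCD = 1 with t = -19, so 67*(-19) ≡ 1 (mod 182)
Inverse = -19 mod 182 = 163
Check: 67 * 163 = 10921 ≡ 1 (mod 182)

67^(-1) ≡ 163 (mod 182)


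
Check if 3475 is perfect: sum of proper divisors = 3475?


Proper divisors of 3475: 1, 5, 25, 139, 695
Sum = 1 + 5 + 25 + 139 + 695 = 865

No, 3475 is not perfect (865 ≠ 3475)


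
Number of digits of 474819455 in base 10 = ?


474819455 has 9 digits in base 10
floor(log10(474819455)) + 1 = floor(8.6765) + 1 = 9

9 digits (base 10)


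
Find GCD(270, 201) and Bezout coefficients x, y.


Tabular extended Euclidean (each row: r = 270*s + 201*t):
r=270, s=1, t=0
r=201, s=0, t=1
q=1: r=69, s=1, t=-1   [270*(1) + 201*(-1) = 69]
q=2: r=63, s=-2, t=3   [270*(-2) + 201*(3) = 63]
q=1: r=6, s=3, t=-4   [270*(3) + 201*(-4) = 6]
q=10: r=3, s=-32, t=43   [270*(-32) + 201*(43) = 3]
q=2: r=0, s=67, t=-90   [270*(67) + 201*(-90) = 0]
GCD = 3; from the row with r=3: x=-32, y=43
Check: 270*(-32) + 201*(43) = -8640 + 8643 = 3

GCD = 3, x = -32, y = 43


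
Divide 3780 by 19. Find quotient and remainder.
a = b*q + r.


3780 = 19 * 198 + 18
Check: 3762 + 18 = 3780

q = 198, r = 18


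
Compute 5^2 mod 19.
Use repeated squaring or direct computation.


5^1 mod 19 = 5
5^2 mod 19 = 6


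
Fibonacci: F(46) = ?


Sequence: 1, 1, 2, 3, 5, 8, 13, 21, 34, 55, 89, 144, 233, 377, 610, 987, 1597, 2584, 4181, 6765, 10946, 17711, 28657, 46368, 75025, 121393, 196418, 317811, 514229, 832040, 1346269, 2178309, 3524578, 5702887, 9227465, 14930352, 24157817, 39088169, 63245986, 102334155, 165580141, 267914296, 433494437, 701408733, 1134903170, 1836311903
F(46) = 1836311903


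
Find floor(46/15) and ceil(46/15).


46/15 = 3.0667
floor = 3
ceil = 4

floor = 3, ceil = 4


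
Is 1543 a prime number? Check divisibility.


Check divisors up to sqrt(1543) = 39.2810
No divisors found.
1543 is prime.

Yes, 1543 is prime


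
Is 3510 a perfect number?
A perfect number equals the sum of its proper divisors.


Proper divisors of 3510: 1, 2, 3, 5, 6, 9, 10, 13, 15, 18, 26, 27, 30, 39, 45, 54, 65, 78, 90, 117, 130, 135, 195, 234, 270, 351, 390, 585, 702, 1170, 1755
Sum = 1 + 2 + 3 + 5 + 6 + 9 + 10 + 13 + 15 + 18 + 26 + 27 + 30 + 39 + 45 + 54 + 65 + 78 + 90 + 117 + 130 + 135 + 195 + 234 + 270 + 351 + 390 + 585 + 702 + 1170 + 1755 = 6570

No, 3510 is not perfect (6570 ≠ 3510)


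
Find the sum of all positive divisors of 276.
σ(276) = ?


Divisors of 276: 1, 2, 3, 4, 6, 12, 23, 46, 69, 92, 138, 276
Sum = 1 + 2 + 3 + 4 + 6 + 12 + 23 + 46 + 69 + 92 + 138 + 276 = 672

σ(276) = 672


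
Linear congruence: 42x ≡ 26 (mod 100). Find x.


GCD(42, 100) = 2 divides 26
Divide: 21x ≡ 13 (mod 50)
x ≡ 3 (mod 50)


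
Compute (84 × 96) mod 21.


84 × 96 = 8064
8064 mod 21 = 0


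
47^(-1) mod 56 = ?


Use the extended Euclidean algorithm on (56, 47); each row r = 56*s + 47*t:
r=56, s=1, t=0
r=47, s=0, t=1
q=1: r=9, s=1, t=-1   [56*(1) + 47*(-1) = 9]
q=5: r=2, s=-5, t=6   [56*(-5) + 47*(6) = 2]
q=4: r=1, s=21, t=-25   [56*(21) + 47*(-25) = 1]
q=2: r=0, s=-47, t=56   [56*(-47) + 47*(56) = 0]
GCD = 1 with t = -25, so 47*(-25) ≡ 1 (mod 56)
Inverse = -25 mod 56 = 31
Check: 47 * 31 = 1457 ≡ 1 (mod 56)

47^(-1) ≡ 31 (mod 56)


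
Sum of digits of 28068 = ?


2 + 8 + 0 + 6 + 8 = 24


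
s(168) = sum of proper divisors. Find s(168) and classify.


Proper divisors: 1, 2, 3, 4, 6, 7, 8, 12, 14, 21, 24, 28, 42, 56, 84
Sum = 1 + 2 + 3 + 4 + 6 + 7 + 8 + 12 + 14 + 21 + 24 + 28 + 42 + 56 + 84 = 312
312 > 168 → abundant

s(168) = 312 (abundant)


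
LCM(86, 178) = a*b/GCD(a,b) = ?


GCD(86, 178) = 2
LCM = 86*178/2 = 15308/2 = 7654

LCM = 7654


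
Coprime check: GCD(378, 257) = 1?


Euclidean algorithm:
378 = 1 * 257 + 121
257 = 2 * 121 + 15
121 = 8 * 15 + 1
15 = 15 * 1 + 0
GCD(378, 257) = 1

Yes, coprime (GCD = 1)


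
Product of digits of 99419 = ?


9 × 9 × 4 × 1 × 9 = 2916


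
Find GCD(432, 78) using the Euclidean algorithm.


432 = 5 * 78 + 42
78 = 1 * 42 + 36
42 = 1 * 36 + 6
36 = 6 * 6 + 0
GCD = 6


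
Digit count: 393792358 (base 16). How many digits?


393792358 in base 16 = 1778CB66
Number of digits = 8

8 digits (base 16)


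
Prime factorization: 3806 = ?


3806 / 2 = 1903
1903 / 11 = 173
173 / 173 = 1
3806 = 2 × 11 × 173


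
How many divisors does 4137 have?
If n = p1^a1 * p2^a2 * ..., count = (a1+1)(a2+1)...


4137 = 3^1 × 7^1 × 197^1
d(4137) = (1+1) × (1+1) × (1+1) = 8

8 divisors


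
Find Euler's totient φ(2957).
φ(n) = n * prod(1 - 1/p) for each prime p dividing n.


2957 = 2957
Prime factors: 2957
φ(2957) = 2957 × (1-1/2957)
= 2957 × 2956/2957 = 2956

φ(2957) = 2956


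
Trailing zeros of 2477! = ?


floor(2477/5) = 495
floor(2477/25) = 99
floor(2477/125) = 19
floor(2477/625) = 3
Total = 616

616 trailing zeros


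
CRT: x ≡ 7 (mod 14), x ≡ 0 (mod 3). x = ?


M = 14*3 = 42
M1 = M/14 = 3, M2 = M/3 = 14
M1^(-1) mod 14 = 5, M2^(-1) mod 3 = 2
x = 7*3*5 + 0*14*2 = 105
105 mod 42 = 21
Check: 21 mod 14 = 7 ✓, 21 mod 3 = 0 ✓

x ≡ 21 (mod 42)


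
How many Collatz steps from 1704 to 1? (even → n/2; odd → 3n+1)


1704 → 852 → 426 → 213 → 640 → 320 → 160 → 80 → 40 → 20 → 10 → 5 → 16 → 8 → 4 → 2 → 1
Total steps = 16

16 steps


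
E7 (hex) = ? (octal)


E7 (base 16) = 231 (decimal)
231 (decimal) = 347 (base 8)


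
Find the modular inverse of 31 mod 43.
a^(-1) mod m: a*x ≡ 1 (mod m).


Use the extended Euclidean algorithm on (43, 31); each row r = 43*s + 31*t:
r=43, s=1, t=0
r=31, s=0, t=1
q=1: r=12, s=1, t=-1   [43*(1) + 31*(-1) = 12]
q=2: r=7, s=-2, t=3   [43*(-2) + 31*(3) = 7]
q=1: r=5, s=3, t=-4   [43*(3) + 31*(-4) = 5]
q=1: r=2, s=-5, t=7   [43*(-5) + 31*(7) = 2]
q=2: r=1, s=13, t=-18   [43*(13) + 31*(-18) = 1]
q=2: r=0, s=-31, t=43   [43*(-31) + 31*(43) = 0]
GCD = 1 with t = -18, so 31*(-18) ≡ 1 (mod 43)
Inverse = -18 mod 43 = 25
Check: 31 * 25 = 775 ≡ 1 (mod 43)

31^(-1) ≡ 25 (mod 43)


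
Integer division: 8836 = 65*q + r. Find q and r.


8836 = 65 * 135 + 61
Check: 8775 + 61 = 8836

q = 135, r = 61


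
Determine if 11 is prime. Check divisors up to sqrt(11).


Check divisors up to sqrt(11) = 3.3166
No divisors found.
11 is prime.

Yes, 11 is prime


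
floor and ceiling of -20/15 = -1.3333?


-20/15 = -1.3333
floor = -2
ceil = -1

floor = -2, ceil = -1


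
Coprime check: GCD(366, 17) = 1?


Euclidean algorithm:
366 = 21 * 17 + 9
17 = 1 * 9 + 8
9 = 1 * 8 + 1
8 = 8 * 1 + 0
GCD(366, 17) = 1

Yes, coprime (GCD = 1)


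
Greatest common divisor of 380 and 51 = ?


380 = 7 * 51 + 23
51 = 2 * 23 + 5
23 = 4 * 5 + 3
5 = 1 * 3 + 2
3 = 1 * 2 + 1
2 = 2 * 1 + 0
GCD = 1


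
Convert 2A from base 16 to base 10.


2A (base 16) = 42 (decimal)
42 (decimal) = 42 (base 10)


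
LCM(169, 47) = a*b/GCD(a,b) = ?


GCD(169, 47) = 1
LCM = 169*47/1 = 7943/1 = 7943

LCM = 7943


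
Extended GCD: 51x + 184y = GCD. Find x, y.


Tabular extended Euclidean (each row: r = 51*s + 184*t):
r=51, s=1, t=0
r=184, s=0, t=1
q=0: r=51, s=1, t=0   [51*(1) + 184*(0) = 51]
q=3: r=31, s=-3, t=1   [51*(-3) + 184*(1) = 31]
q=1: r=20, s=4, t=-1   [51*(4) + 184*(-1) = 20]
q=1: r=11, s=-7, t=2   [51*(-7) + 184*(2) = 11]
q=1: r=9, s=11, t=-3   [51*(11) + 184*(-3) = 9]
q=1: r=2, s=-18, t=5   [51*(-18) + 184*(5) = 2]
q=4: r=1, s=83, t=-23   [51*(83) + 184*(-23) = 1]
q=2: r=0, s=-184, t=51   [51*(-184) + 184*(51) = 0]
GCD = 1; from the row with r=1: x=83, y=-23
Check: 51*(83) + 184*(-23) = 4233 - 4232 = 1

GCD = 1, x = 83, y = -23
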